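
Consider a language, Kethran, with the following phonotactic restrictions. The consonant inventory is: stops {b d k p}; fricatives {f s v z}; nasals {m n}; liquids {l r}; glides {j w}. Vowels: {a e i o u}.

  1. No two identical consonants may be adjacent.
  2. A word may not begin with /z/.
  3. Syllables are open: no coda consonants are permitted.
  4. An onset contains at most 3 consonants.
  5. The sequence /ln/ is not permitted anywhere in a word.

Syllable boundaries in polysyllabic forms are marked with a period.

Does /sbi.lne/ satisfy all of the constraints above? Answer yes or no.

no

/sbi.lne/ — violates constraint 5: contains banned sequence /ln/ → phonotactically illegal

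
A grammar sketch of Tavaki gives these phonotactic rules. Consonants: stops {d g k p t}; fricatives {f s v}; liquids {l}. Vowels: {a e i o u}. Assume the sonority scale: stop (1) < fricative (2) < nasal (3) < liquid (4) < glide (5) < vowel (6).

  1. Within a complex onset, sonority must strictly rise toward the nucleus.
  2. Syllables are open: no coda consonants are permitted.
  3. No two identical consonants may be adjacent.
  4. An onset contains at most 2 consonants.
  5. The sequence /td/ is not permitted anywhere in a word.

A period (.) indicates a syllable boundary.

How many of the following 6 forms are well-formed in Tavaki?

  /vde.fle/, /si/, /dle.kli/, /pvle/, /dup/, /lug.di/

/vde.fle/ — violates constraint 1: syllable 1 onset /vd/: /v/ (fricative, 2) → /d/ (stop, 1) does not rise → ill-formed
/si/ — σ1 onset /s/, coda /∅/ ok → well-formed
/dle.kli/ — σ1 onset /dl/ (1→4 rises), coda /∅/ ok; σ2 onset /kl/ (1→4 rises), coda /∅/ ok → well-formed
/pvle/ — violates constraint 4: syllable 1 onset /pvl/ has 3 consonants (> 2) → ill-formed
/dup/ — violates constraint 2: syllable 1 coda /p/ has 1 consonant (> 0) → ill-formed
/lug.di/ — violates constraint 2: syllable 1 coda /g/ has 1 consonant (> 0) → ill-formed
Well-formed: /si/, /dle.kli/ → 2.

2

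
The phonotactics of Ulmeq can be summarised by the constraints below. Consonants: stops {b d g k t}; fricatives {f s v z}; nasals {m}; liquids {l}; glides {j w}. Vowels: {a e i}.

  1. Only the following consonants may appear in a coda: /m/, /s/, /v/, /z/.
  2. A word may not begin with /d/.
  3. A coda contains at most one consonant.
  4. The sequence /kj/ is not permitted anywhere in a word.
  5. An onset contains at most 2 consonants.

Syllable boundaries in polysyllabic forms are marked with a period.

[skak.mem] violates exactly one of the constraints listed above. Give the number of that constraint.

[skak.mem]: syllable 1 coda contains /k/, which is not a licensed coda consonant.
This is a violation of constraint 1: "Only the following consonants may appear in a coda: /m/, /s/, /v/, /z/."
The remaining constraints (2, 3, 4, 5) are satisfied.

1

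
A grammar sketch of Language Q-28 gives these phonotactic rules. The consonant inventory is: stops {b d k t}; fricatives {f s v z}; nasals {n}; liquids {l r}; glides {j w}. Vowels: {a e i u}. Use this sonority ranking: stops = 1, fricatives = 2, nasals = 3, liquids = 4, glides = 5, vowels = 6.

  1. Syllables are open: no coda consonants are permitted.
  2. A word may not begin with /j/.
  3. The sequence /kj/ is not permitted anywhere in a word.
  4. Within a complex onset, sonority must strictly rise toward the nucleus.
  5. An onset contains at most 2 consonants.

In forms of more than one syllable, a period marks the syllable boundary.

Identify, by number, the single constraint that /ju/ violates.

2

/ju/: word begins with /j/.
This is a violation of constraint 2: "A word may not begin with /j/."
The remaining constraints (1, 3, 4, 5) are satisfied.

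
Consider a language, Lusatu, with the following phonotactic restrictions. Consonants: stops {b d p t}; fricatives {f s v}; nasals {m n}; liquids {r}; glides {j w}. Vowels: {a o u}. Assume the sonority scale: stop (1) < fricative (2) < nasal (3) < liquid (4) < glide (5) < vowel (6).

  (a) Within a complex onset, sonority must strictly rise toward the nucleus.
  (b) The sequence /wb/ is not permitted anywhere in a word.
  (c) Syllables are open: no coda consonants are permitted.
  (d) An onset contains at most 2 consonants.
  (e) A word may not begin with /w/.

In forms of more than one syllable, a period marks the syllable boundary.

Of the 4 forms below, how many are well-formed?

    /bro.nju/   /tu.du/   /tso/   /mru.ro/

/bro.nju/ — σ1 onset /br/ (1→4 rises), coda /∅/ ok; σ2 onset /nj/ (3→5 rises), coda /∅/ ok → well-formed
/tu.du/ — σ1 onset /t/, coda /∅/ ok; σ2 onset /d/, coda /∅/ ok → well-formed
/tso/ — σ1 onset /ts/ (1→2 rises), coda /∅/ ok → well-formed
/mru.ro/ — σ1 onset /mr/ (3→4 rises), coda /∅/ ok; σ2 onset /r/, coda /∅/ ok → well-formed
Well-formed: /bro.nju/, /tu.du/, /tso/, /mru.ro/ → 4.

4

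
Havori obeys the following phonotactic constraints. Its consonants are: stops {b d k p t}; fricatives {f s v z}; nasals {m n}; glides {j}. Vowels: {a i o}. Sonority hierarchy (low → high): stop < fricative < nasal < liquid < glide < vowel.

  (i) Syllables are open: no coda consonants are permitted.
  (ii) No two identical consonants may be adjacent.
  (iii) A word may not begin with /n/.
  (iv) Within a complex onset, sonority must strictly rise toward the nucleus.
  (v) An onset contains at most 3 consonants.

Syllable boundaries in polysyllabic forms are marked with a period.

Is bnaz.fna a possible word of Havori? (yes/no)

no

bnaz.fna — violates constraint (i): syllable 1 coda /z/ has 1 consonant (> 0) → illicit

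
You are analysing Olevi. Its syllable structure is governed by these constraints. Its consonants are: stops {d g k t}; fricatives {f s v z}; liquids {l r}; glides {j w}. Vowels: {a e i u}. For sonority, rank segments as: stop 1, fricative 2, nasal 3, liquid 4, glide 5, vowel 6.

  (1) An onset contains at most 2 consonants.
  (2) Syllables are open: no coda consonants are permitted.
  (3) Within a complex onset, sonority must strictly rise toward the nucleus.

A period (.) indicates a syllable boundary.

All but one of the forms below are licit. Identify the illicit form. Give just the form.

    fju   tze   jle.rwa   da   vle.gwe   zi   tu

fju — σ1 onset /fj/ (2→5 rises), coda /∅/ ok → licit
tze — σ1 onset /tz/ (1→2 rises), coda /∅/ ok → licit
jle.rwa — violates constraint 3: syllable 1 onset /jl/: /j/ (glide, 5) → /l/ (liquid, 4) does not rise → illicit
da — σ1 onset /d/, coda /∅/ ok → licit
vle.gwe — σ1 onset /vl/ (2→4 rises), coda /∅/ ok; σ2 onset /gw/ (1→5 rises), coda /∅/ ok → licit
zi — σ1 onset /z/, coda /∅/ ok → licit
tu — σ1 onset /t/, coda /∅/ ok → licit

jle.rwa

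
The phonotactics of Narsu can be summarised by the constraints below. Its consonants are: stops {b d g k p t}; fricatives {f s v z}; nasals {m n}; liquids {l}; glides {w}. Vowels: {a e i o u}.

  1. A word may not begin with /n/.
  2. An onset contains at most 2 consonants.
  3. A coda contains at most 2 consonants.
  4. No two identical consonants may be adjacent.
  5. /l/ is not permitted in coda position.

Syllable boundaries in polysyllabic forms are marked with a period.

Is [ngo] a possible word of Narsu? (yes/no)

[ngo] — violates constraint 1: word begins with /n/ → ill-formed

no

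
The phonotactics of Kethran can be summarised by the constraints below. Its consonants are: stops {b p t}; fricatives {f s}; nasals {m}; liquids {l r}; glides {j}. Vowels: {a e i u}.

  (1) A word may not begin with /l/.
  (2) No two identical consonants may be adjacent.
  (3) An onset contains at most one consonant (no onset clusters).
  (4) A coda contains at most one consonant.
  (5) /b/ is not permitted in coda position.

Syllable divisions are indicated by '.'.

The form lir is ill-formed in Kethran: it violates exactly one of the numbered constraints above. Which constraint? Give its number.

1

lir: word begins with /l/.
This is a violation of constraint 1: "A word may not begin with /l/."
The remaining constraints (2, 3, 4, 5) are satisfied.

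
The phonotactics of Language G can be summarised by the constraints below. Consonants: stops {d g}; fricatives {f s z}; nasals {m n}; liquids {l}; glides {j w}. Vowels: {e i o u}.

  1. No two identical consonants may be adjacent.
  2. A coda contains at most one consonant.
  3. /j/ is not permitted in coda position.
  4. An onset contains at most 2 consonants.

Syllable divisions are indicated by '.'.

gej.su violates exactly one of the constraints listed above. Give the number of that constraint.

gej.su: syllable 1 coda contains /j/.
This is a violation of constraint 3: "/j/ is not permitted in coda position."
The remaining constraints (1, 2, 4) are satisfied.

3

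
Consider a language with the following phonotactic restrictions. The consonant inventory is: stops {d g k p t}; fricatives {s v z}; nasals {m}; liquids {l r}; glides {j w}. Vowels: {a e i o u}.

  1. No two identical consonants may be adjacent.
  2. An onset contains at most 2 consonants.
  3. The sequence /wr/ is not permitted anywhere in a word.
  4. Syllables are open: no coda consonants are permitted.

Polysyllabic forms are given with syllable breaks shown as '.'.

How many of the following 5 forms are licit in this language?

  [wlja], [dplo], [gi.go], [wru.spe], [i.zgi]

2

[wlja] — violates constraint 2: syllable 1 onset /wlj/ has 3 consonants (> 2) → illicit
[dplo] — violates constraint 2: syllable 1 onset /dpl/ has 3 consonants (> 2) → illicit
[gi.go] — σ1 onset /g/, coda /∅/ ok; σ2 onset /g/, coda /∅/ ok → licit
[wru.spe] — violates constraint 3: contains banned sequence /wr/ → illicit
[i.zgi] — σ1 onset /∅/, coda /∅/ ok; σ2 onset /zg/ (2C), coda /∅/ ok → licit
Licit: [gi.go], [i.zgi] → 2.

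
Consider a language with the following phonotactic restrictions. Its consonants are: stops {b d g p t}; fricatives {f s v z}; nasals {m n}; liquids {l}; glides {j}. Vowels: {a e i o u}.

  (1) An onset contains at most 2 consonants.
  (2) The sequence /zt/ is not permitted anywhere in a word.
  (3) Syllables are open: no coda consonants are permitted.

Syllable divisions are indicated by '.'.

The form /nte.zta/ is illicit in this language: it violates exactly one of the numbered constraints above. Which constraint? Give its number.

/nte.zta/: contains banned sequence /zt/.
This is a violation of constraint 2: "The sequence /zt/ is not permitted anywhere in a word."
The remaining constraints (1, 3) are satisfied.

2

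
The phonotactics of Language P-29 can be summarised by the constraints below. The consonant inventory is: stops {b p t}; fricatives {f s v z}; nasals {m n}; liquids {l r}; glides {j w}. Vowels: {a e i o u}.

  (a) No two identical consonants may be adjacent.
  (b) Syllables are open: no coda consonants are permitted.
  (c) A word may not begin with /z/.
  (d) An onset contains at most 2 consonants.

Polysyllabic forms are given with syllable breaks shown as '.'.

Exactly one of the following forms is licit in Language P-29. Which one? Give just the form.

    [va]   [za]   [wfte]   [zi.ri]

[va] — σ1 onset /v/, coda /∅/ ok → licit
[za] — violates constraint (c): word begins with /z/ → illicit
[wfte] — violates constraint (d): syllable 1 onset /wft/ has 3 consonants (> 2) → illicit
[zi.ri] — violates constraint (c): word begins with /z/ → illicit

[va]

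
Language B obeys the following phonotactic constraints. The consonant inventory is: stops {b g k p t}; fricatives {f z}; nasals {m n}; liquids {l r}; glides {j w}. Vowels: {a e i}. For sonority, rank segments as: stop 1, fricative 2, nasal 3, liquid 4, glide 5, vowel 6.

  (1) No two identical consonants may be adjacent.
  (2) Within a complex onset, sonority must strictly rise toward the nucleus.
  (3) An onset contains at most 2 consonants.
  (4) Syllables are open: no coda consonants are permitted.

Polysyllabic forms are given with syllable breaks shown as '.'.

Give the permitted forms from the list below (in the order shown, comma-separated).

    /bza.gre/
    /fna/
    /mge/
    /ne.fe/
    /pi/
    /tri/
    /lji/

/bza.gre/ — σ1 onset /bz/ (1→2 rises), coda /∅/ ok; σ2 onset /gr/ (1→4 rises), coda /∅/ ok → permitted
/fna/ — σ1 onset /fn/ (2→3 rises), coda /∅/ ok → permitted
/mge/ — violates constraint 2: syllable 1 onset /mg/: /m/ (nasal, 3) → /g/ (stop, 1) does not rise → not permitted
/ne.fe/ — σ1 onset /n/, coda /∅/ ok; σ2 onset /f/, coda /∅/ ok → permitted
/pi/ — σ1 onset /p/, coda /∅/ ok → permitted
/tri/ — σ1 onset /tr/ (1→4 rises), coda /∅/ ok → permitted
/lji/ — σ1 onset /lj/ (4→5 rises), coda /∅/ ok → permitted

/bza.gre/, /fna/, /ne.fe/, /pi/, /tri/, /lji/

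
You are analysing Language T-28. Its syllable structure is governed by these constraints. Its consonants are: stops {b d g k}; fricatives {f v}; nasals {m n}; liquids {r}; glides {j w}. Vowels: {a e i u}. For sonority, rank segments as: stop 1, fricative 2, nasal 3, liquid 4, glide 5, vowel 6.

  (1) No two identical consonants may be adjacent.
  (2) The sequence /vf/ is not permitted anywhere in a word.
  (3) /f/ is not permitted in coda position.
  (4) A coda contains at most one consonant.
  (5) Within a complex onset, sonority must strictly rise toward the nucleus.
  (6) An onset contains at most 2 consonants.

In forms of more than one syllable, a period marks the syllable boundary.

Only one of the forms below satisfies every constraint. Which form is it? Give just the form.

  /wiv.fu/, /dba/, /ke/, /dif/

/ke/

/wiv.fu/ — violates constraint 2: contains banned sequence /vf/ → illicit
/dba/ — violates constraint 5: syllable 1 onset /db/: /d/ (stop, 1) → /b/ (stop, 1) does not rise → illicit
/ke/ — σ1 onset /k/, coda /∅/ ok → licit
/dif/ — violates constraint 3: syllable 1 coda contains /f/ → illicit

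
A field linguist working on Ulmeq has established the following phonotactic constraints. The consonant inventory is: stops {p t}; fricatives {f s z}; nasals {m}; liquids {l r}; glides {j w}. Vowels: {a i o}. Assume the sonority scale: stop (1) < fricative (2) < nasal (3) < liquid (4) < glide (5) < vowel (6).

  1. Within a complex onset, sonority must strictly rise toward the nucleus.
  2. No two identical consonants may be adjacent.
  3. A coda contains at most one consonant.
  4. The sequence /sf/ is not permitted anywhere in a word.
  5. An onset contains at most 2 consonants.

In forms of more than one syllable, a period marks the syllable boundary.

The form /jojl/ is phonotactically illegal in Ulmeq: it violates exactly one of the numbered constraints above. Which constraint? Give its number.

/jojl/: syllable 1 coda /jl/ has 2 consonants (> 1).
This is a violation of constraint 3: "A coda contains at most one consonant."
The remaining constraints (1, 2, 4, 5) are satisfied.

3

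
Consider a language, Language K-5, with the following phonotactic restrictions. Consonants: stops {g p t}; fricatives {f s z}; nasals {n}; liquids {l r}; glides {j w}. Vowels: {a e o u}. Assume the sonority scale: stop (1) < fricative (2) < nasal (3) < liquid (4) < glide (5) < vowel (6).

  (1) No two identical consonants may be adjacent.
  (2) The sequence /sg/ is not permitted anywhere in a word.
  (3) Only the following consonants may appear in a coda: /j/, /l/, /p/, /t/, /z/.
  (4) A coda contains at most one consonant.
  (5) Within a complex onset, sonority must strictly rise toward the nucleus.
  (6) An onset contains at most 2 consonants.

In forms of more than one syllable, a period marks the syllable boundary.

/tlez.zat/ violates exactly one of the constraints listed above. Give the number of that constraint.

/tlez.zat/: adjacent identical consonants /zz/.
This is a violation of constraint 1: "No two identical consonants may be adjacent."
The remaining constraints (2, 3, 4, 5, 6) are satisfied.

1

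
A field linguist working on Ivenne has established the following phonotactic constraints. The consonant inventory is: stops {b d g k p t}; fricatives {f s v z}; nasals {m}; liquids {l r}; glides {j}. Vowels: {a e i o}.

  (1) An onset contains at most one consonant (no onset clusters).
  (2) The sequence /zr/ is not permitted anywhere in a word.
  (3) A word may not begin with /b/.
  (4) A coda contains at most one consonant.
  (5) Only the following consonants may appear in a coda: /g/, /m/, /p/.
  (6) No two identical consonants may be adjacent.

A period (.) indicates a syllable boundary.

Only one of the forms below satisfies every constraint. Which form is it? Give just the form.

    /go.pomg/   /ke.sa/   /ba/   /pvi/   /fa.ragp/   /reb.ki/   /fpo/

/ke.sa/

/go.pomg/ — violates constraint 4: syllable 2 coda /mg/ has 2 consonants (> 1) → phonotactically illegal
/ke.sa/ — σ1 onset /k/, coda /∅/ ok; σ2 onset /s/, coda /∅/ ok → phonotactically legal
/ba/ — violates constraint 3: word begins with /b/ → phonotactically illegal
/pvi/ — violates constraint 1: syllable 1 onset /pv/ has 2 consonants (> 1) → phonotactically illegal
/fa.ragp/ — violates constraint 4: syllable 2 coda /gp/ has 2 consonants (> 1) → phonotactically illegal
/reb.ki/ — violates constraint 5: syllable 1 coda contains /b/, which is not a licensed coda consonant → phonotactically illegal
/fpo/ — violates constraint 1: syllable 1 onset /fp/ has 2 consonants (> 1) → phonotactically illegal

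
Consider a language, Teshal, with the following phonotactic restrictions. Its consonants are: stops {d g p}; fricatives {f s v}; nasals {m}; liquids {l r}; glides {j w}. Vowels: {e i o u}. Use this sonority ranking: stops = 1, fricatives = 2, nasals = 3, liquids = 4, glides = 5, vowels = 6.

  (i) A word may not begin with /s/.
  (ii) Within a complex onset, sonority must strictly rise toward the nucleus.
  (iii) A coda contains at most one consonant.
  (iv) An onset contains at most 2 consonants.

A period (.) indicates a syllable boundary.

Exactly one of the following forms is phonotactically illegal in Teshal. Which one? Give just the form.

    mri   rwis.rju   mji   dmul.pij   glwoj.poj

mri — σ1 onset /mr/ (3→4 rises), coda /∅/ ok → phonotactically legal
rwis.rju — σ1 onset /rw/ (4→5 rises), coda /s/ ok; σ2 onset /rj/ (4→5 rises), coda /∅/ ok → phonotactically legal
mji — σ1 onset /mj/ (3→5 rises), coda /∅/ ok → phonotactically legal
dmul.pij — σ1 onset /dm/ (1→3 rises), coda /l/ ok; σ2 onset /p/, coda /j/ ok → phonotactically legal
glwoj.poj — violates constraint (iv): syllable 1 onset /glw/ has 3 consonants (> 2) → phonotactically illegal

glwoj.poj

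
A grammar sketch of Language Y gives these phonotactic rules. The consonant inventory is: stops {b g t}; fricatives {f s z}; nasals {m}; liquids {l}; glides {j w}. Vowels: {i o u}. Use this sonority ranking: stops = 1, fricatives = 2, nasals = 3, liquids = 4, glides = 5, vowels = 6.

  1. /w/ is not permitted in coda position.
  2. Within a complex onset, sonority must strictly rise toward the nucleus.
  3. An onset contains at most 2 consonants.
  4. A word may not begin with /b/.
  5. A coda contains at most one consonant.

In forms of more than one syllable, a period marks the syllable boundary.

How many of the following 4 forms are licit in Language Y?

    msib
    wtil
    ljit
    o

msib — violates constraint 2: syllable 1 onset /ms/: /m/ (nasal, 3) → /s/ (fricative, 2) does not rise → illicit
wtil — violates constraint 2: syllable 1 onset /wt/: /w/ (glide, 5) → /t/ (stop, 1) does not rise → illicit
ljit — σ1 onset /lj/ (4→5 rises), coda /t/ ok → licit
o — σ1 onset /∅/, coda /∅/ ok → licit
Licit: ljit, o → 2.

2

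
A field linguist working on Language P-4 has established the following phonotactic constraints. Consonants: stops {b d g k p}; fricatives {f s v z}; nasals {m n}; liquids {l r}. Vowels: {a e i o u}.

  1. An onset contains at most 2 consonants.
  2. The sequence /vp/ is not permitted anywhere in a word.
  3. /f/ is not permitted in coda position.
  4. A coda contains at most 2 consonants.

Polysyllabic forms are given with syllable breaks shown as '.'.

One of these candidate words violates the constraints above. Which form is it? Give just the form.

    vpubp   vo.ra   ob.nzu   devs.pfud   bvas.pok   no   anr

vpubp — violates constraint 2: contains banned sequence /vp/ → ill-formed
vo.ra — σ1 onset /v/, coda /∅/ ok; σ2 onset /r/, coda /∅/ ok → well-formed
ob.nzu — σ1 onset /∅/, coda /b/ ok; σ2 onset /nz/ (2C), coda /∅/ ok → well-formed
devs.pfud — σ1 onset /d/, coda /vs/ (2C) ok; σ2 onset /pf/ (2C), coda /d/ ok → well-formed
bvas.pok — σ1 onset /bv/ (2C), coda /s/ ok; σ2 onset /p/, coda /k/ ok → well-formed
no — σ1 onset /n/, coda /∅/ ok → well-formed
anr — σ1 onset /∅/, coda /nr/ (2C) ok → well-formed

vpubp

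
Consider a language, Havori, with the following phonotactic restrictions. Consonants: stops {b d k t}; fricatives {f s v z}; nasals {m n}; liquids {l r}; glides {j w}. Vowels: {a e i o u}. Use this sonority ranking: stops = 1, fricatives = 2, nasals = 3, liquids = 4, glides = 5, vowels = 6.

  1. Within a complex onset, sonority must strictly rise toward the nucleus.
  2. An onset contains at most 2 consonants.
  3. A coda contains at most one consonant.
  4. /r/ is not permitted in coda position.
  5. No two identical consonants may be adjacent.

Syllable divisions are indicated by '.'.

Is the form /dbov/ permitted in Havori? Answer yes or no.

no

/dbov/ — violates constraint 1: syllable 1 onset /db/: /d/ (stop, 1) → /b/ (stop, 1) does not rise → not permitted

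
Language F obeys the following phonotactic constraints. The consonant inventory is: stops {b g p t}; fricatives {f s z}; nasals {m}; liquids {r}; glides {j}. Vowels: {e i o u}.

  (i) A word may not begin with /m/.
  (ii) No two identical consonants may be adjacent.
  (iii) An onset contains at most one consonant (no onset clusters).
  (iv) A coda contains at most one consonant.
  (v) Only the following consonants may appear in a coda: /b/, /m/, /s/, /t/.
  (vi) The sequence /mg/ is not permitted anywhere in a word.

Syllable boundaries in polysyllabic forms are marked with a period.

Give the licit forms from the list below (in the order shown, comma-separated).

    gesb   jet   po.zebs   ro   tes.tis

jet, ro, tes.tis

gesb — violates constraint (iv): syllable 1 coda /sb/ has 2 consonants (> 1) → illicit
jet — σ1 onset /j/, coda /t/ ok → licit
po.zebs — violates constraint (iv): syllable 2 coda /bs/ has 2 consonants (> 1) → illicit
ro — σ1 onset /r/, coda /∅/ ok → licit
tes.tis — σ1 onset /t/, coda /s/ ok; σ2 onset /t/, coda /s/ ok → licit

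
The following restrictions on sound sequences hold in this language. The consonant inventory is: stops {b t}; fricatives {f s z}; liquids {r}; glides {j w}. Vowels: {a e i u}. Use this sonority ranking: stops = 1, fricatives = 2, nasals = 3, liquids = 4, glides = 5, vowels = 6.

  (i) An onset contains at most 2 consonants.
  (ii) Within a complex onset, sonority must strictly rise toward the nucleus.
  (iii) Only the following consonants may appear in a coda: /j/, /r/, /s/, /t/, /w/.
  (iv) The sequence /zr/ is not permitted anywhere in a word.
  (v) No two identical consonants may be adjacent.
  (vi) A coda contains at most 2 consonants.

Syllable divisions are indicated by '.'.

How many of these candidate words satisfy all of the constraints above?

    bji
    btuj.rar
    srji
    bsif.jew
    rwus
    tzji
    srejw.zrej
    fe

3

bji — σ1 onset /bj/ (1→5 rises), coda /∅/ ok → well-formed
btuj.rar — violates constraint (ii): syllable 1 onset /bt/: /b/ (stop, 1) → /t/ (stop, 1) does not rise → ill-formed
srji — violates constraint (i): syllable 1 onset /srj/ has 3 consonants (> 2) → ill-formed
bsif.jew — violates constraint (iii): syllable 1 coda contains /f/, which is not a licensed coda consonant → ill-formed
rwus — σ1 onset /rw/ (4→5 rises), coda /s/ ok → well-formed
tzji — violates constraint (i): syllable 1 onset /tzj/ has 3 consonants (> 2) → ill-formed
srejw.zrej — violates constraint (iv): contains banned sequence /zr/ → ill-formed
fe — σ1 onset /f/, coda /∅/ ok → well-formed
Well-formed: bji, rwus, fe → 3.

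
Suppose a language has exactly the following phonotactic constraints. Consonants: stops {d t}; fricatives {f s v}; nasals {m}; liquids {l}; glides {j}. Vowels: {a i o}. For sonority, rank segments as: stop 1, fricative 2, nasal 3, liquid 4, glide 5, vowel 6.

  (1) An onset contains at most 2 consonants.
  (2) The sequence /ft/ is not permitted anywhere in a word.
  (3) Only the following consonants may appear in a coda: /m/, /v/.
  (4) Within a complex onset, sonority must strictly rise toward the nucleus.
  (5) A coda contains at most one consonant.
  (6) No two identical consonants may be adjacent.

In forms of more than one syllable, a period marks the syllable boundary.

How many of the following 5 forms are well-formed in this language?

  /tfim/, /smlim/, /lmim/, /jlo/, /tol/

/tfim/ — σ1 onset /tf/ (1→2 rises), coda /m/ ok → well-formed
/smlim/ — violates constraint 1: syllable 1 onset /sml/ has 3 consonants (> 2) → ill-formed
/lmim/ — violates constraint 4: syllable 1 onset /lm/: /l/ (liquid, 4) → /m/ (nasal, 3) does not rise → ill-formed
/jlo/ — violates constraint 4: syllable 1 onset /jl/: /j/ (glide, 5) → /l/ (liquid, 4) does not rise → ill-formed
/tol/ — violates constraint 3: syllable 1 coda contains /l/, which is not a licensed coda consonant → ill-formed
Well-formed: /tfim/ → 1.

1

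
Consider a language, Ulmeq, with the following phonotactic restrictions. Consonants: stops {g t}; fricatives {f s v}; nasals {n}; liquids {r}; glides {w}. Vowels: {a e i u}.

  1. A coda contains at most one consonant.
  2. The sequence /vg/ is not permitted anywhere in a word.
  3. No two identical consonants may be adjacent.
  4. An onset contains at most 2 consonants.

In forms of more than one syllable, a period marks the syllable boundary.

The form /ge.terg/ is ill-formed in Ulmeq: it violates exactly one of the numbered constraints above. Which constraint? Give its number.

/ge.terg/: syllable 2 coda /rg/ has 2 consonants (> 1).
This is a violation of constraint 1: "A coda contains at most one consonant."
The remaining constraints (2, 3, 4) are satisfied.

1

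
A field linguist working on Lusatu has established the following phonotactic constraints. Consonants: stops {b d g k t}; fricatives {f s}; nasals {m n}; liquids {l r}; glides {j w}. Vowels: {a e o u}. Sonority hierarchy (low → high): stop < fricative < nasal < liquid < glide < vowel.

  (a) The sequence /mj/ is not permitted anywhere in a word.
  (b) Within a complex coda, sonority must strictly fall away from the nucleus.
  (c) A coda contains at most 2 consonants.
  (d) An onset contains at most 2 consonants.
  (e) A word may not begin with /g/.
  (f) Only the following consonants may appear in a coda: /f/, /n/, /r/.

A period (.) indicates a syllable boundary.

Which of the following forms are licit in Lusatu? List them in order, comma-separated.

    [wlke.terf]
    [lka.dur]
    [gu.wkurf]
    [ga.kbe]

[lka.dur]

[wlke.terf] — violates constraint (d): syllable 1 onset /wlk/ has 3 consonants (> 2) → illicit
[lka.dur] — σ1 onset /lk/ (2C), coda /∅/ ok; σ2 onset /d/, coda /r/ ok → licit
[gu.wkurf] — violates constraint (e): word begins with /g/ → illicit
[ga.kbe] — violates constraint (e): word begins with /g/ → illicit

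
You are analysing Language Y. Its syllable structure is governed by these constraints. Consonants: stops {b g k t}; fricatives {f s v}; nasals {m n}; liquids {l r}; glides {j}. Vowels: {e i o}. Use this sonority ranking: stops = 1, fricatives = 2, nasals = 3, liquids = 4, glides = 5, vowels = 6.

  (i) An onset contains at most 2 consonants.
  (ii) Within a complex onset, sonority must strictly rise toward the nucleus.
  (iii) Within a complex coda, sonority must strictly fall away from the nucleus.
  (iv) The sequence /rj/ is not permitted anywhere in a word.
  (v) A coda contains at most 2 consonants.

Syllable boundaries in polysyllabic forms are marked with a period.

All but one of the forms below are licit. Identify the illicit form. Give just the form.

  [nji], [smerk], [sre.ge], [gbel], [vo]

[gbel]

[nji] — σ1 onset /nj/ (3→5 rises), coda /∅/ ok → licit
[smerk] — σ1 onset /sm/ (2→3 rises), coda /rk/ (4→1 falls) ok → licit
[sre.ge] — σ1 onset /sr/ (2→4 rises), coda /∅/ ok; σ2 onset /g/, coda /∅/ ok → licit
[gbel] — violates constraint (ii): syllable 1 onset /gb/: /g/ (stop, 1) → /b/ (stop, 1) does not rise → illicit
[vo] — σ1 onset /v/, coda /∅/ ok → licit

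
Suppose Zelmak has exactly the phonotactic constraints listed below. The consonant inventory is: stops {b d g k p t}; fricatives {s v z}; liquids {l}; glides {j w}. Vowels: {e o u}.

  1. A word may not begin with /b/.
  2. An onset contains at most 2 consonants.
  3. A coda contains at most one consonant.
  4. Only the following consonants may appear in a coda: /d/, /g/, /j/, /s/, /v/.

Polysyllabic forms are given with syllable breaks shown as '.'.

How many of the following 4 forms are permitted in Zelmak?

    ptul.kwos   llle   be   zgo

ptul.kwos — violates constraint 4: syllable 1 coda contains /l/, which is not a licensed coda consonant → not permitted
llle — violates constraint 2: syllable 1 onset /lll/ has 3 consonants (> 2) → not permitted
be — violates constraint 1: word begins with /b/ → not permitted
zgo — σ1 onset /zg/ (2C), coda /∅/ ok → permitted
Permitted: zgo → 1.

1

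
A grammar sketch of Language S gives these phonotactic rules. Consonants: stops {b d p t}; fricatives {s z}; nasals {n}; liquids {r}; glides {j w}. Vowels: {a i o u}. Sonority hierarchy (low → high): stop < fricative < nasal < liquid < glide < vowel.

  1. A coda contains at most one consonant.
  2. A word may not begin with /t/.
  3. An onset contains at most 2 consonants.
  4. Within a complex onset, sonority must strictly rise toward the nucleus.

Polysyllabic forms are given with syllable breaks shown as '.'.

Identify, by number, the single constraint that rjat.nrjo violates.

rjat.nrjo: syllable 2 onset /nrj/ has 3 consonants (> 2).
This is a violation of constraint 3: "An onset contains at most 2 consonants."
The remaining constraints (1, 2, 4) are satisfied.

3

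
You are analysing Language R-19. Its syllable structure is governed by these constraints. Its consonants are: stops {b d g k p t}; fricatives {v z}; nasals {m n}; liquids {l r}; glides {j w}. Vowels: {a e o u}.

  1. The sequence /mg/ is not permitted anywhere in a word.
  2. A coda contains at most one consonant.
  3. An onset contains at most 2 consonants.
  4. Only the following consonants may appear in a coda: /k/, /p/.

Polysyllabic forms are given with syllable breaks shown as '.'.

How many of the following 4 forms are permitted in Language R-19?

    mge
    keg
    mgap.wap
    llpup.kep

mge — violates constraint 1: contains banned sequence /mg/ → not permitted
keg — violates constraint 4: syllable 1 coda contains /g/, which is not a licensed coda consonant → not permitted
mgap.wap — violates constraint 1: contains banned sequence /mg/ → not permitted
llpup.kep — violates constraint 3: syllable 1 onset /llp/ has 3 consonants (> 2) → not permitted
No form is permitted → 0.

0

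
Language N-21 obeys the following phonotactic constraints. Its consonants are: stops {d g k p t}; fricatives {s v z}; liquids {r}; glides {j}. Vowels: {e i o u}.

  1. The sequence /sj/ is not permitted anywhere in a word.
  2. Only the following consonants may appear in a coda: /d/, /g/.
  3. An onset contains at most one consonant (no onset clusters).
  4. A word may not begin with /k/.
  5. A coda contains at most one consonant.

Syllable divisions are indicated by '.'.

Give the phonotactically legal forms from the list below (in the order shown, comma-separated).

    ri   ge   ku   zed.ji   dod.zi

ri — σ1 onset /r/, coda /∅/ ok → phonotactically legal
ge — σ1 onset /g/, coda /∅/ ok → phonotactically legal
ku — violates constraint 4: word begins with /k/ → phonotactically illegal
zed.ji — σ1 onset /z/, coda /d/ ok; σ2 onset /j/, coda /∅/ ok → phonotactically legal
dod.zi — σ1 onset /d/, coda /d/ ok; σ2 onset /z/, coda /∅/ ok → phonotactically legal

ri, ge, zed.ji, dod.zi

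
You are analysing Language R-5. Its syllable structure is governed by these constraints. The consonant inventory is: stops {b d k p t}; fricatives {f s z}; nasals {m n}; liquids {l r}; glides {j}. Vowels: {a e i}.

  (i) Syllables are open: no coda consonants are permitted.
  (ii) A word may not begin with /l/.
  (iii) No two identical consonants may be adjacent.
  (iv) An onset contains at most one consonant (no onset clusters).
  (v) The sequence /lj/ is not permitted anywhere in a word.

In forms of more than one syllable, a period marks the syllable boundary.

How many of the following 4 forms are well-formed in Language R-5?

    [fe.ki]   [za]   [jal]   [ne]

[fe.ki] — σ1 onset /f/, coda /∅/ ok; σ2 onset /k/, coda /∅/ ok → well-formed
[za] — σ1 onset /z/, coda /∅/ ok → well-formed
[jal] — violates constraint (i): syllable 1 coda /l/ has 1 consonant (> 0) → ill-formed
[ne] — σ1 onset /n/, coda /∅/ ok → well-formed
Well-formed: [fe.ki], [za], [ne] → 3.

3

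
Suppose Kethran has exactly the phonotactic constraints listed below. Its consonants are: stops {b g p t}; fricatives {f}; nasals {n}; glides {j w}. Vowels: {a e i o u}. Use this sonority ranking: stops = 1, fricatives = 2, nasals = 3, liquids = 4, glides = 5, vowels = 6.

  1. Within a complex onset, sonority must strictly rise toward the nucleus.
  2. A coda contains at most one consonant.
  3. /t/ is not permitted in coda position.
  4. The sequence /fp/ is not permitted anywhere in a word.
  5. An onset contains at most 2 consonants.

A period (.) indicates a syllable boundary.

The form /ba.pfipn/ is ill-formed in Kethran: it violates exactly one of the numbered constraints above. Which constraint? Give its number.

2

/ba.pfipn/: syllable 2 coda /pn/ has 2 consonants (> 1).
This is a violation of constraint 2: "A coda contains at most one consonant."
The remaining constraints (1, 3, 4, 5) are satisfied.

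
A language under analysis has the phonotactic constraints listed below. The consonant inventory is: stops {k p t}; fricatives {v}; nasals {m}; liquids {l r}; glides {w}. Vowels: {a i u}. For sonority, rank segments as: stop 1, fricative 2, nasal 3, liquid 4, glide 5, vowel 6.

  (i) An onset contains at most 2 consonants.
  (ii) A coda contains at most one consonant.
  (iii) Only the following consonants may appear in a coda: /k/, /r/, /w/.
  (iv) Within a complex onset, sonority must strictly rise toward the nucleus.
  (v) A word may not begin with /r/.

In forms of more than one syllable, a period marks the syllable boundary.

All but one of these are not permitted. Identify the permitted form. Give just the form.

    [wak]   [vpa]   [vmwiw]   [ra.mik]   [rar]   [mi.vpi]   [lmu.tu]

[wak]

[wak] — σ1 onset /w/, coda /k/ ok → permitted
[vpa] — violates constraint (iv): syllable 1 onset /vp/: /v/ (fricative, 2) → /p/ (stop, 1) does not rise → not permitted
[vmwiw] — violates constraint (i): syllable 1 onset /vmw/ has 3 consonants (> 2) → not permitted
[ra.mik] — violates constraint (v): word begins with /r/ → not permitted
[rar] — violates constraint (v): word begins with /r/ → not permitted
[mi.vpi] — violates constraint (iv): syllable 2 onset /vp/: /v/ (fricative, 2) → /p/ (stop, 1) does not rise → not permitted
[lmu.tu] — violates constraint (iv): syllable 1 onset /lm/: /l/ (liquid, 4) → /m/ (nasal, 3) does not rise → not permitted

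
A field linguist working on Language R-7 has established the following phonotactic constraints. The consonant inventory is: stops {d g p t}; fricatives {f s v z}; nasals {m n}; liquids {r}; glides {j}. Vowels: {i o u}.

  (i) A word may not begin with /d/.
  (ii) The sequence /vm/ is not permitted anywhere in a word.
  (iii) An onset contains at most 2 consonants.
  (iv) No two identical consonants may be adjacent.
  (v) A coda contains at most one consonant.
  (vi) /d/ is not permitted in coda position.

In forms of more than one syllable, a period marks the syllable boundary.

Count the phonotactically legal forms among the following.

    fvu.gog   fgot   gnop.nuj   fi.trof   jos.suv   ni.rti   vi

6

fvu.gog — σ1 onset /fv/ (2C), coda /∅/ ok; σ2 onset /g/, coda /g/ ok → phonotactically legal
fgot — σ1 onset /fg/ (2C), coda /t/ ok → phonotactically legal
gnop.nuj — σ1 onset /gn/ (2C), coda /p/ ok; σ2 onset /n/, coda /j/ ok → phonotactically legal
fi.trof — σ1 onset /f/, coda /∅/ ok; σ2 onset /tr/ (2C), coda /f/ ok → phonotactically legal
jos.suv — violates constraint (iv): adjacent identical consonants /ss/ → phonotactically illegal
ni.rti — σ1 onset /n/, coda /∅/ ok; σ2 onset /rt/ (2C), coda /∅/ ok → phonotactically legal
vi — σ1 onset /v/, coda /∅/ ok → phonotactically legal
Phonotactically legal: fvu.gog, fgot, gnop.nuj, fi.trof, ni.rti, vi → 6.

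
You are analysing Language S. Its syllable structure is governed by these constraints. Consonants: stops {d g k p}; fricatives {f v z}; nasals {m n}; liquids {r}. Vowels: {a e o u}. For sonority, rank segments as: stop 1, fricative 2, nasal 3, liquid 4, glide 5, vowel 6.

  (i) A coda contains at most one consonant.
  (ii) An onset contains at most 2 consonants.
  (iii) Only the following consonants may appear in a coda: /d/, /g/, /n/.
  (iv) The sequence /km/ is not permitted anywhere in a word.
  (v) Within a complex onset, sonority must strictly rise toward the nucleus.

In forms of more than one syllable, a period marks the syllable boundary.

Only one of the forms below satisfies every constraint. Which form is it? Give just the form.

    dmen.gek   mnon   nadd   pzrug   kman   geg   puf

geg

dmen.gek — violates constraint (iii): syllable 2 coda contains /k/, which is not a licensed coda consonant → phonotactically illegal
mnon — violates constraint (v): syllable 1 onset /mn/: /m/ (nasal, 3) → /n/ (nasal, 3) does not rise → phonotactically illegal
nadd — violates constraint (i): syllable 1 coda /dd/ has 2 consonants (> 1) → phonotactically illegal
pzrug — violates constraint (ii): syllable 1 onset /pzr/ has 3 consonants (> 2) → phonotactically illegal
kman — violates constraint (iv): contains banned sequence /km/ → phonotactically illegal
geg — σ1 onset /g/, coda /g/ ok → phonotactically legal
puf — violates constraint (iii): syllable 1 coda contains /f/, which is not a licensed coda consonant → phonotactically illegal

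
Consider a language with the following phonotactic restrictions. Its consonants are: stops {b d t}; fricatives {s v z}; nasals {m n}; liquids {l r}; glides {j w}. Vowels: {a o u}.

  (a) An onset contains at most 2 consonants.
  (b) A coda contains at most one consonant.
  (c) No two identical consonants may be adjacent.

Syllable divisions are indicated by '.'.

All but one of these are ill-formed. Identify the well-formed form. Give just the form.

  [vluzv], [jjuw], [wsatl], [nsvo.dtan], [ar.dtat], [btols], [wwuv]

[ar.dtat]

[vluzv] — violates constraint (b): syllable 1 coda /zv/ has 2 consonants (> 1) → ill-formed
[jjuw] — violates constraint (c): adjacent identical consonants /jj/ → ill-formed
[wsatl] — violates constraint (b): syllable 1 coda /tl/ has 2 consonants (> 1) → ill-formed
[nsvo.dtan] — violates constraint (a): syllable 1 onset /nsv/ has 3 consonants (> 2) → ill-formed
[ar.dtat] — σ1 onset /∅/, coda /r/ ok; σ2 onset /dt/ (2C), coda /t/ ok → well-formed
[btols] — violates constraint (b): syllable 1 coda /ls/ has 2 consonants (> 1) → ill-formed
[wwuv] — violates constraint (c): adjacent identical consonants /ww/ → ill-formed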